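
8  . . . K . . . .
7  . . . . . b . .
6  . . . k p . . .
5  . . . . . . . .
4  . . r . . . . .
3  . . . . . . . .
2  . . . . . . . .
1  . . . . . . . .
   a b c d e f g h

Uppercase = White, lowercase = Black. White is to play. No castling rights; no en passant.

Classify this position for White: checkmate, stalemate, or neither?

stalemate

White to move; white king on d8.
In check: no.
King squares — c7: attacked by Rc4; d7: attacked by Kd6; e7: attacked by Kd6; c8: attacked by Rc4; e8: attacked by Bf7.
Legal moves for White: none.
Not in check and no legal moves → stalemate.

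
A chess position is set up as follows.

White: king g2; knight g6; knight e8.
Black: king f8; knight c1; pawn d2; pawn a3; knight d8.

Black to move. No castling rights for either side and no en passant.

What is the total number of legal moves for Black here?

Black to move; king on f8.
In check: yes, from the white knight on g6.
Legal moves: Kg8, Kxe8, Kf7.
Count: 3.

3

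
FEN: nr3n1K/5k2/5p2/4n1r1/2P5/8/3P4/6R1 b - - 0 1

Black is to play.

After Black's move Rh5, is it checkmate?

After Rh5: white king on h8; in check: yes, from the black rook on h5.
King squares — g7: attacked by Kf7; h7: attacked by Rh5; g8: attacked by Kf7.
White has no legal moves → checkmate.

yes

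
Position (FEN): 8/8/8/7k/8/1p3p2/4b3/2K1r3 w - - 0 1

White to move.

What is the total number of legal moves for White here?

White to move; king on c1.
In check: yes, from the black rook on e1.
Legal moves: Kd2, Kb2.
Count: 2.

2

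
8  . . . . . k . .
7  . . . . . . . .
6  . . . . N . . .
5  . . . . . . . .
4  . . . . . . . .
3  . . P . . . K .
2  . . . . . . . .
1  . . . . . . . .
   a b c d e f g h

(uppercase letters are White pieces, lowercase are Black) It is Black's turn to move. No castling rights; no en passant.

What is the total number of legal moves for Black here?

Black to move; king on f8.
In check: yes, from the white knight on e6.
Legal moves: Kg8, Ke8, Kf7, Ke7.
Count: 4.

4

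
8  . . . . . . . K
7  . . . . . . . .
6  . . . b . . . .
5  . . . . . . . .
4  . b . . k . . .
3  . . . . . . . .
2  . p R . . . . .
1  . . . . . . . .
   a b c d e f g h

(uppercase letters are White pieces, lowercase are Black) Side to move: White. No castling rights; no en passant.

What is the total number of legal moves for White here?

White to move; king on h8.
In check: no.
Legal moves: Kg8, Kh7, Kg7, Rc8, Rc7, Rc6, Rc5, Rc4+, Rc3, Rh2, Rg2, Rf2, Re2+, Rd2, Rxb2, Rc1.
Count: 16.

16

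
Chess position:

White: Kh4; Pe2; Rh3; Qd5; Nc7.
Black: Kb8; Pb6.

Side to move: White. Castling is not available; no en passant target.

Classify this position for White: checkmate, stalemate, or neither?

neither

White to move; white king on h4.
In check: no.
Legal moves for White include: Ne8, Na8, Ne6, Na6+, Nb5, Qg8+, Qd8+, Qa8+, Qf7, Qd7, Qb7+, Qe6, Qd6, Qc6, Qh5, Qg5, Qf5, Qe5, ... (list truncated; more exist).
White has legal moves and is not in check → neither.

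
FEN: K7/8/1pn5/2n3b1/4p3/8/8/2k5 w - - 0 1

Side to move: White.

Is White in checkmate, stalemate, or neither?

stalemate

White to move; white king on a8.
In check: no.
King squares — a7: attacked by Nc6; b7: attacked by Nc5; b8: attacked by Nc6.
Legal moves for White: none.
Not in check and no legal moves → stalemate.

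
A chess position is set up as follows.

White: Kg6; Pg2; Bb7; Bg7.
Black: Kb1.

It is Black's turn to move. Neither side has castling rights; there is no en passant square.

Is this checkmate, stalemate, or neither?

Black to move; black king on b1.
In check: no.
Legal moves for Black: Kc2, Ka2, Kc1.
Black has 3 legal moves and is not in check → neither.

neither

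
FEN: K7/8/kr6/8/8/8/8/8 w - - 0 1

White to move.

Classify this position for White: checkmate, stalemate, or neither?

stalemate

White to move; white king on a8.
In check: no.
King squares — a7: attacked by Ka6; b7: attacked by Ka6; b8: attacked by Rb6.
Legal moves for White: none.
Not in check and no legal moves → stalemate.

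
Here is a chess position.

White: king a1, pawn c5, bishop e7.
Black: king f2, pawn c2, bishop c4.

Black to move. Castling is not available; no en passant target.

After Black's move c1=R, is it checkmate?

After c1=R: white king on a1; in check: yes, from the black rook on c1.
White has 1 legal reply: Kb2.
In check but a legal move exists → not checkmate.

no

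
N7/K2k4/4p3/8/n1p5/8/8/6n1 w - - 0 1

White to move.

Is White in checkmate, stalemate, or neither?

neither

White to move; white king on a7.
In check: no.
Legal moves for White: Nc7, Nb6+, Kb8, Kb7, Ka6.
White has 5 legal moves and is not in check → neither.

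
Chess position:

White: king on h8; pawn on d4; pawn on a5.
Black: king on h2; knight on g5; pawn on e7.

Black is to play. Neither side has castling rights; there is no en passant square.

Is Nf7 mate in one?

no

After Nf7: white king on h8; in check: yes, from the black knight on f7.
White has 3 legal replies: Kg8, Kh7, Kg7.
In check but a legal move exists → not checkmate.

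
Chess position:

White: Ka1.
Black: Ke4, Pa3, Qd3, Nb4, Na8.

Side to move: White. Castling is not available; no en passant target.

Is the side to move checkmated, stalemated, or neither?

White to move; white king on a1.
In check: no.
King squares — b1: attacked by Qd3; a2: attacked by Nb4; b2: attacked by Pa3.
Legal moves for White: none.
Not in check and no legal moves → stalemate.

stalemate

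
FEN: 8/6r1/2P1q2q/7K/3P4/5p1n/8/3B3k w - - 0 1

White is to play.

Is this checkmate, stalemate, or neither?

checkmate

White to move; white king on h5.
In check: yes, from the black queen on h6.
King squares — g4: attacked by Qe6; h4: attacked by Qh6; g5: attacked by Nh3; g6: attacked by Qe6; h6: attacked by Qe6.
Legal moves for White: none.
In check with no legal moves → checkmate.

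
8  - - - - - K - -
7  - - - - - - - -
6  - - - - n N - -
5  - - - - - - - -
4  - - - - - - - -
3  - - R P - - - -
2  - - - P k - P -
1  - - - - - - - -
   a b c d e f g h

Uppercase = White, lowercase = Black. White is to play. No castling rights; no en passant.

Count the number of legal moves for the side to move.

White to move; king on f8.
In check: yes, from the black knight on e6.
Legal moves: Kg8, Ke8, Kf7, Ke7.
Count: 4.

4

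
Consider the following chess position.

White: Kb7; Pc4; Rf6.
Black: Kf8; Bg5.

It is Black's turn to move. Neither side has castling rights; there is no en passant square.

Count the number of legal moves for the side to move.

Black to move; king on f8.
In check: yes, from the white rook on f6.
Legal moves: Kg8, Ke8, Kg7, Ke7, Bxf6.
Count: 5.

5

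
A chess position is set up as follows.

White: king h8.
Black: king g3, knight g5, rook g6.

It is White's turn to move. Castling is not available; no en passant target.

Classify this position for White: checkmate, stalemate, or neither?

White to move; white king on h8.
In check: no.
King squares — g7: attacked by Rg6; h7: attacked by Ng5; g8: attacked by Rg6.
Legal moves for White: none.
Not in check and no legal moves → stalemate.

stalemate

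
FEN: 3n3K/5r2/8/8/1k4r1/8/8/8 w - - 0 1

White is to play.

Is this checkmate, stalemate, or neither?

stalemate

White to move; white king on h8.
In check: no.
King squares — g7: attacked by Rg4; h7: attacked by Rf7; g8: attacked by Rg4.
Legal moves for White: none.
Not in check and no legal moves → stalemate.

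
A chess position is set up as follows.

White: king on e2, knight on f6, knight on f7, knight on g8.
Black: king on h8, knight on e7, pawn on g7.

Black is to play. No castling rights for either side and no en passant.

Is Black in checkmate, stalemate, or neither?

checkmate

Black to move; black king on h8.
In check: yes, from the white knight on f7.
King squares — g7: own pawn; h7: attacked by Nf6; g8: attacked by Nf6.
Legal moves for Black: none.
In check with no legal moves → checkmate.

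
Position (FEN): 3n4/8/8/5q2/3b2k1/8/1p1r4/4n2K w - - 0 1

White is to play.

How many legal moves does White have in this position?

0

White to move; king on h1.
In check: no.
Legal moves: none.
Count: 0.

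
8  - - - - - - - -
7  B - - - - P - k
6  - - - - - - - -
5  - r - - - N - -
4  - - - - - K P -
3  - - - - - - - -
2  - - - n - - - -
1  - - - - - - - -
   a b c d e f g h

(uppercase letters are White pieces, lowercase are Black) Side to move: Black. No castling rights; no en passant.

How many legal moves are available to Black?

Black to move; king on h7.
In check: no.
Legal moves: Kh8, Kg6, Rb8, Rb7, Rb6, Rxf5+, Re5, Rd5, Rc5, Ra5, Rb4+, Rb3, Rb2, Rb1, Ne4, Nc4, Nf3, Nb3, Nf1, Nb1.
Count: 20.

20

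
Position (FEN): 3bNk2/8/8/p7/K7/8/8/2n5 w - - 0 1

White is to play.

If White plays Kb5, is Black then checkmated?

After Kb5: black king on f8; in check: no.
Black is not in check, so this cannot be checkmate.

no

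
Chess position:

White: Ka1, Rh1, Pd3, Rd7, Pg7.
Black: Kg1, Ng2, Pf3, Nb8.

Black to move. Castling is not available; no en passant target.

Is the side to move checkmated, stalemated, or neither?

neither

Black to move; black king on g1.
In check: yes, from the white rook on h1.
King squares — f1: attacked by Rh1; h1: available; f2: available; g2: own knight; h2: attacked by Rh1.
Legal moves for Black: Kf2, Kxh1.
Black is in check but has 2 legal moves → neither.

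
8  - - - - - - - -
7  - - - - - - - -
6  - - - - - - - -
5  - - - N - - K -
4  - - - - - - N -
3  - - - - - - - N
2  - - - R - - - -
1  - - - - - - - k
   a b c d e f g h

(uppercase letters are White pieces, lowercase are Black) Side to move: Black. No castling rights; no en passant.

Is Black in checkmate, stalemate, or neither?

stalemate

Black to move; black king on h1.
In check: no.
King squares — g1: attacked by Nh3; g2: attacked by Rd2; h2: attacked by Rd2.
Legal moves for Black: none.
Not in check and no legal moves → stalemate.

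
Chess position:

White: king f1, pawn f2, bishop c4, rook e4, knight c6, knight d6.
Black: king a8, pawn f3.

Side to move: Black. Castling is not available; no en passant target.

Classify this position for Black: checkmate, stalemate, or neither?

Black to move; black king on a8.
In check: no.
King squares — a7: attacked by Nc6; b7: attacked by Nd6; b8: attacked by Nc6.
Legal moves for Black: none.
Not in check and no legal moves → stalemate.

stalemate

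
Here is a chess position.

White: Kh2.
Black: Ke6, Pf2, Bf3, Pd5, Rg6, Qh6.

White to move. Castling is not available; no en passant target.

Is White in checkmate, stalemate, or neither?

White to move; white king on h2.
In check: yes, from the black queen on h6.
King squares — g1: attacked by Pf2; h1: attacked by Bf3; g2: attacked by Bf3; g3: attacked by Rg6; h3: attacked by Qh6.
Legal moves for White: none.
In check with no legal moves → checkmate.

checkmate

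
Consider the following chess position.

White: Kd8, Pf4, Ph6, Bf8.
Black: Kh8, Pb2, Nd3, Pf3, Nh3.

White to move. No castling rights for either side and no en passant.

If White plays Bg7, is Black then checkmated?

no

After Bg7: black king on h8; in check: yes, from the white bishop on g7.
Black has 2 legal replies: Kg8, Kh7.
In check but a legal move exists → not checkmate.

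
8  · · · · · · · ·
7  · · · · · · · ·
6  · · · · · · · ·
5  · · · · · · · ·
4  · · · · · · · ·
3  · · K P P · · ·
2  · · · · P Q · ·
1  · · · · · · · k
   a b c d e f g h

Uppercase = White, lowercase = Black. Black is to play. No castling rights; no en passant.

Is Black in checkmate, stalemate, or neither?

stalemate

Black to move; black king on h1.
In check: no.
King squares — g1: attacked by Qf2; g2: attacked by Qf2; h2: attacked by Qf2.
Legal moves for Black: none.
Not in check and no legal moves → stalemate.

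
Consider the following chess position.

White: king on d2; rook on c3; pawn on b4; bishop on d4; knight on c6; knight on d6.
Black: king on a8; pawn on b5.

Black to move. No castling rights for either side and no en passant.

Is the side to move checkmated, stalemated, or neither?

Black to move; black king on a8.
In check: no.
King squares — a7: attacked by Bd4; b7: attacked by Nd6; b8: attacked by Nc6.
Legal moves for Black: none.
Not in check and no legal moves → stalemate.

stalemate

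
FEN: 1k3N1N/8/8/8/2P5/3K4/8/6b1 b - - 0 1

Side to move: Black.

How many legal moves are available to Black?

12

Black to move; king on b8.
In check: no.
Legal moves: Kc8, Ka8, Kc7, Kb7, Ka7, Ba7, Bb6, Bc5, Bd4, Be3, Bh2, Bf2.
Count: 12.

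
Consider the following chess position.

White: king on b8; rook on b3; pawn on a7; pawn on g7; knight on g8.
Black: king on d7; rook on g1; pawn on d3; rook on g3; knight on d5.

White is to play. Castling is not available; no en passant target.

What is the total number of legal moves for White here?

White to move; king on b8.
In check: no.
Legal moves: Ne7, Nh6, Nf6+, Ka8, Kb7, Rb7+, Rb6, Rb5, Rb4, Rxd3, Rc3, Ra3, Rb2, Rb1, a8=Q, a8=R, a8=B, a8=N.
Count: 18.

18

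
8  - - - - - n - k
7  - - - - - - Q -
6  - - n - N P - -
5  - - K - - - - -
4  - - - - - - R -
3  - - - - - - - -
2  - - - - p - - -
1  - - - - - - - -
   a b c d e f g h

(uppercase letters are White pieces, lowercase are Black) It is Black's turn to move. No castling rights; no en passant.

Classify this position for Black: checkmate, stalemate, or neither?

checkmate

Black to move; black king on h8.
In check: yes, from the white queen on g7.
King squares — g7: attacked by Rg4; h7: attacked by Qg7; g8: attacked by Qg7.
Legal moves for Black: none.
In check with no legal moves → checkmate.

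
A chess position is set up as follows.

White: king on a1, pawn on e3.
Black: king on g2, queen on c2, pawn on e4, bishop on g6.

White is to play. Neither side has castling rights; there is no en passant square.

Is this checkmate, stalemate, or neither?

stalemate

White to move; white king on a1.
In check: no.
King squares — b1: attacked by Qc2; a2: attacked by Qc2; b2: attacked by Qc2.
Legal moves for White: none.
Not in check and no legal moves → stalemate.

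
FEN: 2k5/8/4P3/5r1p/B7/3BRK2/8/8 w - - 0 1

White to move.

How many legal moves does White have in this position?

5

White to move; king on f3.
In check: yes, from the black rook on f5.
Legal moves: Ke4, Kg3, Kg2, Ke2, Bxf5.
Count: 5.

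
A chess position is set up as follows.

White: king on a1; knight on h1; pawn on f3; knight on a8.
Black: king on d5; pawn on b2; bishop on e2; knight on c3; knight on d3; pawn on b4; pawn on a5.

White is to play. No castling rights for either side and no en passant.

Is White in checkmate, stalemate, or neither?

checkmate

White to move; white king on a1.
In check: yes, from the black pawn on b2.
King squares — b1: attacked by Nc3; a2: attacked by Nc3; b2: attacked by Nd3.
Legal moves for White: none.
In check with no legal moves → checkmate.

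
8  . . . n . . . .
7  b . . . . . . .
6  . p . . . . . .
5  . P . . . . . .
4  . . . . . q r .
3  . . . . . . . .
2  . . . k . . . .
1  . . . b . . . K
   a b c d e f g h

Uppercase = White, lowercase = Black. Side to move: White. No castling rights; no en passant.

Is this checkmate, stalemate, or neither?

White to move; white king on h1.
In check: no.
King squares — g1: attacked by Rg4; g2: attacked by Rg4; h2: attacked by Qf4.
Legal moves for White: none.
Not in check and no legal moves → stalemate.

stalemate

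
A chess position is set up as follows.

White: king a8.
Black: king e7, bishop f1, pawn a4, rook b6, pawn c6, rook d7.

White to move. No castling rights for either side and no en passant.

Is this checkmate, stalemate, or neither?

White to move; white king on a8.
In check: no.
King squares — a7: attacked by Rd7; b7: attacked by Rb6; b8: attacked by Rb6.
Legal moves for White: none.
Not in check and no legal moves → stalemate.

stalemate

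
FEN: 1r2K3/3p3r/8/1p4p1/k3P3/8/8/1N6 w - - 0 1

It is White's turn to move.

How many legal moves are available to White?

White to move; king on e8.
In check: yes, from the black rook on b8.
Legal moves: none.
Count: 0.

0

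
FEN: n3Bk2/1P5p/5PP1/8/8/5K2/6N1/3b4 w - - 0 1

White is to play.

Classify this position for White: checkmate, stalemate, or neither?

neither

White to move; white king on f3.
In check: yes, from the black bishop on d1.
Legal moves for White: Kf4, Ke4, Kg3, Ke3, Kf2.
White is in check but has 5 legal moves → neither.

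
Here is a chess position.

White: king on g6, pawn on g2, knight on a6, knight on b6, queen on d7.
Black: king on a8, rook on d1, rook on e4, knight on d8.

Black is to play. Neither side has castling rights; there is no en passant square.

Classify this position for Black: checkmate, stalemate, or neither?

checkmate

Black to move; black king on a8.
In check: yes, from the white knight on b6.
King squares — a7: attacked by Qd7; b7: attacked by Qd7; b8: attacked by Na6.
Legal moves for Black: none.
In check with no legal moves → checkmate.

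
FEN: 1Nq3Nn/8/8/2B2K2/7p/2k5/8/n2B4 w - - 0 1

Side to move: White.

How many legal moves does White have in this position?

6

White to move; king on f5.
In check: yes, from the black queen on c8.
Legal moves: Kf6, Kg5, Ke5, Kf4, Ke4, Nd7.
Count: 6.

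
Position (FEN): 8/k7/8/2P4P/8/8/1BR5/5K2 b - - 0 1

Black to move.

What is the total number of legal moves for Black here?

Black to move; king on a7.
In check: no.
Legal moves: Kb8, Ka8, Kb7, Ka6.
Count: 4.

4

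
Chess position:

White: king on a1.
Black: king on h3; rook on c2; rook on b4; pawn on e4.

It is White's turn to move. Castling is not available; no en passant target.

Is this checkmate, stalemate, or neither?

White to move; white king on a1.
In check: no.
King squares — b1: attacked by Rb4; a2: attacked by Rc2; b2: attacked by Rc2.
Legal moves for White: none.
Not in check and no legal moves → stalemate.

stalemate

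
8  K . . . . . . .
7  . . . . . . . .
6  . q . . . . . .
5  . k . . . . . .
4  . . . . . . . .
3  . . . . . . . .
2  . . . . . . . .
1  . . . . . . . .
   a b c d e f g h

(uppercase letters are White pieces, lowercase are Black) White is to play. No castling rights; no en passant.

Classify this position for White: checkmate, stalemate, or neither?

stalemate

White to move; white king on a8.
In check: no.
King squares — a7: attacked by Qb6; b7: attacked by Qb6; b8: attacked by Qb6.
Legal moves for White: none.
Not in check and no legal moves → stalemate.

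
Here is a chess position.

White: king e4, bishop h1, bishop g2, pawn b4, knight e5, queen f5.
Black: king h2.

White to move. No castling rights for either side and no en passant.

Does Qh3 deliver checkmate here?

no

After Qh3: black king on h2; in check: yes, from the white queen on h3.
Black has 1 legal reply: Kg1.
In check but a legal move exists → not checkmate.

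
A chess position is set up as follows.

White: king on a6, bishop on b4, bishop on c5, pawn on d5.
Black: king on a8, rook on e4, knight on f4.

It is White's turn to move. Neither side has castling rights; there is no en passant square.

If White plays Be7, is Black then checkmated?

After Be7: black king on a8; in check: no.
Black is not in check, so this cannot be checkmate.

no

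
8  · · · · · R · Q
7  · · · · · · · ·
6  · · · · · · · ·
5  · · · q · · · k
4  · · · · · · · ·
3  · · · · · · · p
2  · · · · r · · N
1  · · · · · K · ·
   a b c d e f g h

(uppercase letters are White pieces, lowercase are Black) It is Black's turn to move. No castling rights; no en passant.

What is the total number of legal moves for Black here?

Black to move; king on h5.
In check: yes, from the white queen on h8.
Legal moves: Kg6, Kg5.
Count: 2.

2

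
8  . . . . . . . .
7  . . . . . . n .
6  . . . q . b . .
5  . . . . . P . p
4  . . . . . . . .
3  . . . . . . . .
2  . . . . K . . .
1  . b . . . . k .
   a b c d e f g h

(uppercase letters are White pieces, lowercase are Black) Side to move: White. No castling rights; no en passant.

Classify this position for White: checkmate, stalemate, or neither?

White to move; white king on e2.
In check: no.
Legal moves for White: Kf3, Ke3, Ke1.
White has 3 legal moves and is not in check → neither.

neither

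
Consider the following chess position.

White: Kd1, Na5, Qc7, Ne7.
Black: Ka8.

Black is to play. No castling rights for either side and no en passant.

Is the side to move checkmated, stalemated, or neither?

Black to move; black king on a8.
In check: no.
King squares — a7: attacked by Qc7; b7: attacked by Na5; b8: attacked by Qc7.
Legal moves for Black: none.
Not in check and no legal moves → stalemate.

stalemate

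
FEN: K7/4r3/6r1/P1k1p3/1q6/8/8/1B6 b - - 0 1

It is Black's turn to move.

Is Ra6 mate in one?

yes

After Ra6: white king on a8; in check: yes, from the black rook on a6.
King squares — a7: attacked by Ra6; b7: attacked by Qb4; b8: attacked by Qb4.
White has no legal moves → checkmate.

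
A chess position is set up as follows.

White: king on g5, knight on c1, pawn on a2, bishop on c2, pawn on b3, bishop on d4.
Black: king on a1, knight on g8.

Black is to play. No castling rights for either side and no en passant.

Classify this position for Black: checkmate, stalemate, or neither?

checkmate

Black to move; black king on a1.
In check: yes, from the white bishop on d4.
King squares — b1: attacked by Bc2; a2: attacked by Nc1; b2: attacked by Bd4.
Legal moves for Black: none.
In check with no legal moves → checkmate.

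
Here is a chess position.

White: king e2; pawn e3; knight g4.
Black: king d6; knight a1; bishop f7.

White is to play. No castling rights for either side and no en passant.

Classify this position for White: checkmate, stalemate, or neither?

neither

White to move; white king on e2.
In check: no.
Legal moves for White: Nh6, Nf6, Ne5, Nh2, Nf2, Kf3, Kd3, Kf2, Kd2, Kf1, Ke1, Kd1, e4.
White has 13 legal moves and is not in check → neither.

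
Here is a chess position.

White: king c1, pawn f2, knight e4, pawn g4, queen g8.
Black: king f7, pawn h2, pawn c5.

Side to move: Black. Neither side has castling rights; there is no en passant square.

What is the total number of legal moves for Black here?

Black to move; king on f7.
In check: yes, from the white queen on g8.
Legal moves: Kxg8, Ke7.
Count: 2.

2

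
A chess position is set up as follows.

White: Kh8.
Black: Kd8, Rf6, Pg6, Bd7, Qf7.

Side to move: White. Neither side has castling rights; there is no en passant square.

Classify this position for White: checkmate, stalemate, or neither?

stalemate

White to move; white king on h8.
In check: no.
King squares — g7: attacked by Qf7; h7: attacked by Qf7; g8: attacked by Qf7.
Legal moves for White: none.
Not in check and no legal moves → stalemate.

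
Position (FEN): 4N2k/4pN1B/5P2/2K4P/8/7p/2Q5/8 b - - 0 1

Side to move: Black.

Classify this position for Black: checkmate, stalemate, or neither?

checkmate

Black to move; black king on h8.
In check: yes, from the white knight on f7.
King squares — g7: attacked by Pf6; h7: attacked by Qc2; g8: attacked by Bh7.
Legal moves for Black: none.
In check with no legal moves → checkmate.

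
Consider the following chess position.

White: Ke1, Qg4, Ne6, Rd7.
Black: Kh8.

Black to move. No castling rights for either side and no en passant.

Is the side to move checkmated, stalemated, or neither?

stalemate

Black to move; black king on h8.
In check: no.
King squares — g7: attacked by Qg4; h7: attacked by Rd7; g8: attacked by Qg4.
Legal moves for Black: none.
Not in check and no legal moves → stalemate.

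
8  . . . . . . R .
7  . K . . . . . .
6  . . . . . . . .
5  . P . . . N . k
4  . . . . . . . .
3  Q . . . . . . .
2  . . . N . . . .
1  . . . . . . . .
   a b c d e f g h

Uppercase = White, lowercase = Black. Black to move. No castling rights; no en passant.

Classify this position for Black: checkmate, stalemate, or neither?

Black to move; black king on h5.
In check: no.
King squares — g4: attacked by Rg8; h4: attacked by Nf5; g5: attacked by Rg8; g6: attacked by Rg8; h6: attacked by Nf5.
Legal moves for Black: none.
Not in check and no legal moves → stalemate.

stalemate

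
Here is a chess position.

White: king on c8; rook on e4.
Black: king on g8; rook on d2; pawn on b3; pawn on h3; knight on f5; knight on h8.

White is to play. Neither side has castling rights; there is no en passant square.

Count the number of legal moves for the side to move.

17

White to move; king on c8.
In check: no.
Legal moves: Kb8, Kc7, Kb7, Re8+, Re7, Re6, Re5, Rh4, Rg4+, Rf4, Rd4, Rc4, Rb4, Ra4, Re3, Re2, Re1.
Count: 17.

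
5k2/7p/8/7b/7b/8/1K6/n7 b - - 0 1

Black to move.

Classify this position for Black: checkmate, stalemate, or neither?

neither

Black to move; black king on f8.
In check: no.
Legal moves for Black include: Kg8, Ke8, Kg7, Kf7, Ke7, Be8, Bf7, Bg6, Bg4, Bf3, Be2, Bd1, Bd8, Be7, Bf6+, Bg5, Bg3, Bf2, ... (list truncated; more exist).
Black has legal moves and is not in check → neither.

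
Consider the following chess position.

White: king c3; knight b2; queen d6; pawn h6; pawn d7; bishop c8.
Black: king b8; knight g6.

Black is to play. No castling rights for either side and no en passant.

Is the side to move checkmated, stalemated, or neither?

neither

Black to move; black king on b8.
In check: yes, from the white queen on d6.
King squares — a7: available; b7: attacked by Bc8; c7: attacked by Qd6; a8: available; c8: attacked by Pd7.
Legal moves for Black: Ka8, Ka7.
Black is in check but has 2 legal moves → neither.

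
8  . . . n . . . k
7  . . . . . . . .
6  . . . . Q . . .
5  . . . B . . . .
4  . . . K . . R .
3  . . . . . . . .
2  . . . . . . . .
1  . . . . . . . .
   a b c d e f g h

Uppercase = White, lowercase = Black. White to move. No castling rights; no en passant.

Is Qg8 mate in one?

yes

After Qg8: black king on h8; in check: yes, from the white queen on g8.
King squares — g7: attacked by Rg4; h7: attacked by Qg8; g8: attacked by Rg4.
Black has no legal moves → checkmate.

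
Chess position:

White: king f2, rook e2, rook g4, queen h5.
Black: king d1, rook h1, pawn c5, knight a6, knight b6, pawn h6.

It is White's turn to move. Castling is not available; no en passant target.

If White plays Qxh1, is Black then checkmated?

yes

After Qxh1: black king on d1; in check: yes, from the white queen on h1.
King squares — c1: attacked by Qh1; e1: attacked by Qh1; c2: attacked by Re2; d2: attacked by Re2; e2: attacked by Kf2.
Black has no legal moves → checkmate.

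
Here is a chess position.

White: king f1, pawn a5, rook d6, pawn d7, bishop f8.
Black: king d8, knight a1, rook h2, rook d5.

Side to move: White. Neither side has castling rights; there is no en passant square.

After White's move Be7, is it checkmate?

After Be7: black king on d8; in check: yes, from the white bishop on e7.
Black has 2 legal replies: Kxe7, Kc7.
In check but a legal move exists → not checkmate.

no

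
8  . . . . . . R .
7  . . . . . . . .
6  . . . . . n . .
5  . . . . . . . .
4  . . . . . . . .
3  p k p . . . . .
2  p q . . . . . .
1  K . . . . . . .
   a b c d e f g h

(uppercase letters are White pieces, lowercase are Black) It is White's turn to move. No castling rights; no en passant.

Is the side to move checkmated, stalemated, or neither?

White to move; white king on a1.
In check: yes, from the black queen on b2.
King squares — b1: attacked by Pa2; a2: attacked by Qb2; b2: attacked by Pa3.
Legal moves for White: none.
In check with no legal moves → checkmate.

checkmate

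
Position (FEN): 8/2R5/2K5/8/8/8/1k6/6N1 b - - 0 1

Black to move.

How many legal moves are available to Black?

Black to move; king on b2.
In check: no.
Legal moves: Kc3, Kb3, Ka3, Kc2, Ka2, Kc1, Kb1, Ka1.
Count: 8.

8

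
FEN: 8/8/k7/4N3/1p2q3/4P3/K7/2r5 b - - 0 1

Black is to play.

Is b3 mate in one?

After b3: white king on a2; in check: yes, from the black pawn on b3.
White has 3 legal replies: Kxb3, Ka3, Kb2.
In check but a legal move exists → not checkmate.

no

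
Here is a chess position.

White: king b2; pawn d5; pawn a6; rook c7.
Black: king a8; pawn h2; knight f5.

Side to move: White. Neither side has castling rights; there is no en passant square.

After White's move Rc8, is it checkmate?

no

After Rc8: black king on a8; in check: yes, from the white rook on c8.
Black has 1 legal reply: Ka7.
In check but a legal move exists → not checkmate.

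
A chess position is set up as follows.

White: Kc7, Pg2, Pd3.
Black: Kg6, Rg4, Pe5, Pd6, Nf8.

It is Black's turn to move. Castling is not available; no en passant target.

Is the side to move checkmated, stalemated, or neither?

Black to move; black king on g6.
In check: no.
Legal moves for Black include: Nh7, Nd7, Ne6+, Kh7, Kg7, Kf7, Kh6, Kf6, Kh5, Kg5, Kf5, Rg5, Rh4, Rf4, Re4, Rd4, Rc4+, Rb4, ... (list truncated; more exist).
Black has legal moves and is not in check → neither.

neither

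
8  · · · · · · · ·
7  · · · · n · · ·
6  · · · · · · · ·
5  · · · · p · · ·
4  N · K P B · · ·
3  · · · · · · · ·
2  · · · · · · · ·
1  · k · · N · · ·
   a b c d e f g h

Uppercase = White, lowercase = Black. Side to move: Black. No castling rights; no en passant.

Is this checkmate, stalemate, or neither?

Black to move; black king on b1.
In check: yes, from the white bishop on e4.
Legal moves for Black: Ka2, Kc1, Ka1.
Black is in check but has 3 legal moves → neither.

neither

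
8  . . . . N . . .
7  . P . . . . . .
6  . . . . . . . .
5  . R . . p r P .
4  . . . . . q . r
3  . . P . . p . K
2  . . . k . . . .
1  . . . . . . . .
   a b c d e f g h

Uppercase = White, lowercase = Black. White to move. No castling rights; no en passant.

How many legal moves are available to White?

White to move; king on h3.
In check: yes, from the black rook on h4.
Legal moves: none.
Count: 0.

0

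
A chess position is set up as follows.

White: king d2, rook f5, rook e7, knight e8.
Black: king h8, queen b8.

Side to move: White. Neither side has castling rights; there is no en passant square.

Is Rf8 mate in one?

yes

After Rf8: black king on h8; in check: yes, from the white rook on f8.
King squares — g7: attacked by Re7; h7: attacked by Re7; g8: attacked by Rf8.
Black has no legal moves → checkmate.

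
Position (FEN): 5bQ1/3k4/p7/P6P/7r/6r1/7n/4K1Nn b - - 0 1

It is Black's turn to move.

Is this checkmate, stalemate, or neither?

Black to move; black king on d7.
In check: no.
Legal moves for Black include: Bg7, Be7, Bh6, Bd6, Bc5, Bb4+, Ba3, Ke8, Kd8, Kc8, Ke7, Kc7, Kd6, Kc6, Rxh5, Rhg4, Rf4, Re4+, ... (list truncated; more exist).
Black has legal moves and is not in check → neither.

neither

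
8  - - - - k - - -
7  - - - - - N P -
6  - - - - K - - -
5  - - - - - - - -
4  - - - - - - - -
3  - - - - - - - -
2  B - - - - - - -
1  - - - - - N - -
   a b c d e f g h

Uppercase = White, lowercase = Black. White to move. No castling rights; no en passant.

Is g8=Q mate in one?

After g8=Q: black king on e8; in check: yes, from the white queen on g8.
King squares — d7: attacked by Ke6; e7: attacked by Ke6; f7: attacked by Ke6; d8: attacked by Nf7; f8: attacked by Qg8.
Black has no legal moves → checkmate.

yes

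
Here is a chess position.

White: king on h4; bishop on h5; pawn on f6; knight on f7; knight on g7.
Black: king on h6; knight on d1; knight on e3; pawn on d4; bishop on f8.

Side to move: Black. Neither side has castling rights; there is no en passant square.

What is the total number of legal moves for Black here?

1

Black to move; king on h6.
In check: yes, from the white knight on f7.
Legal moves: Kh7.
Count: 1.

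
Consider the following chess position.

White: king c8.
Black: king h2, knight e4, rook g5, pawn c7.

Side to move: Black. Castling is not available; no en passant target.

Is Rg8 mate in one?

no

After Rg8: white king on c8; in check: yes, from the black rook on g8.
White has 3 legal replies: Kd7, Kxc7, Kb7.
In check but a legal move exists → not checkmate.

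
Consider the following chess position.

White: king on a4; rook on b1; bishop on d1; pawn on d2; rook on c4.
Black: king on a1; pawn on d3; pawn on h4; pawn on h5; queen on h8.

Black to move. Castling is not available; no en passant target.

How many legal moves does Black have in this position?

2

Black to move; king on a1.
In check: yes, from the white rook on b1.
Legal moves: Ka2, Kxb1.
Count: 2.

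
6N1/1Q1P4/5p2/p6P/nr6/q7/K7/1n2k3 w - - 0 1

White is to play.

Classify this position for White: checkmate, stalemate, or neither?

checkmate

White to move; white king on a2.
In check: yes, from the black queen on a3.
King squares — a1: attacked by Qa3; b1: attacked by Rb4; b2: attacked by Qa3; a3: attacked by Nb1; b3: attacked by Qa3.
Legal moves for White: none.
In check with no legal moves → checkmate.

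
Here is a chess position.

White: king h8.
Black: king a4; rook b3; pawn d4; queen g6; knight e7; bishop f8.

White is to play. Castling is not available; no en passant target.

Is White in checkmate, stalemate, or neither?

stalemate

White to move; white king on h8.
In check: no.
King squares — g7: attacked by Qg6; h7: attacked by Qg6; g8: attacked by Qg6.
Legal moves for White: none.
Not in check and no legal moves → stalemate.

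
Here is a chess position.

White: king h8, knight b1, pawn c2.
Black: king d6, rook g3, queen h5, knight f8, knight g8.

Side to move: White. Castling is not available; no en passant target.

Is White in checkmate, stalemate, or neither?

White to move; white king on h8.
In check: yes, from the black queen on h5.
King squares — g7: attacked by Rg3; h7: attacked by Qh5; g8: attacked by Rg3.
Legal moves for White: none.
In check with no legal moves → checkmate.

checkmate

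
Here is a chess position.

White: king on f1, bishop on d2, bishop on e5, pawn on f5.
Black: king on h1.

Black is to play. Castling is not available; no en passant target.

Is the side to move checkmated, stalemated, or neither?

stalemate

Black to move; black king on h1.
In check: no.
King squares — g1: attacked by Kf1; g2: attacked by Kf1; h2: attacked by Be5.
Legal moves for Black: none.
Not in check and no legal moves → stalemate.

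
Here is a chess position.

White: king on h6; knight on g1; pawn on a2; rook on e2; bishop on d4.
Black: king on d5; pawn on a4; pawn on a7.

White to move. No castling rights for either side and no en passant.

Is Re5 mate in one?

no

After Re5: black king on d5; in check: yes, from the white rook on e5.
Black has 4 legal replies: Kd6, Kc6, Kxd4, Kc4.
In check but a legal move exists → not checkmate.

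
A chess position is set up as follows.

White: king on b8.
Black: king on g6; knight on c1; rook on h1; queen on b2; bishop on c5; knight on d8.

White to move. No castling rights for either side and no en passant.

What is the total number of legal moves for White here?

White to move; king on b8.
In check: yes, from the black queen on b2.
Legal moves: Kc8, Ka8, Kc7.
Count: 3.

3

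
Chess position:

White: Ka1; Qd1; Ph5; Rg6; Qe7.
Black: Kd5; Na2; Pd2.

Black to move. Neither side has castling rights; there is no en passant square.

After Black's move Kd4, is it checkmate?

After Kd4: white king on a1; in check: no.
White is not in check, so this cannot be checkmate.

no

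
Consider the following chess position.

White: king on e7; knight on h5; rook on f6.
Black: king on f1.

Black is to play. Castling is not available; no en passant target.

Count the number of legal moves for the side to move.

4

Black to move; king on f1.
In check: yes, from the white rook on f6.
Legal moves: Kg2, Ke2, Kg1, Ke1.
Count: 4.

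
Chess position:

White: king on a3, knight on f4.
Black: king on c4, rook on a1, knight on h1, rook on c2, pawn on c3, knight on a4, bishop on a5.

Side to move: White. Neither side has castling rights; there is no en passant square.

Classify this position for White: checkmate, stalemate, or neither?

White to move; white king on a3.
In check: yes, from the black rook on a1.
King squares — a2: attacked by Ra1; b2: attacked by Rc2; b3: attacked by Kc4; a4: attacked by Ra1; b4: attacked by Kc4.
Legal moves for White: none.
In check with no legal moves → checkmate.

checkmate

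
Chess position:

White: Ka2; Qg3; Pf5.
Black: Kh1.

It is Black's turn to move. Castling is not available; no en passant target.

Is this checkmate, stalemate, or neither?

Black to move; black king on h1.
In check: no.
King squares — g1: attacked by Qg3; g2: attacked by Qg3; h2: attacked by Qg3.
Legal moves for Black: none.
Not in check and no legal moves → stalemate.

stalemate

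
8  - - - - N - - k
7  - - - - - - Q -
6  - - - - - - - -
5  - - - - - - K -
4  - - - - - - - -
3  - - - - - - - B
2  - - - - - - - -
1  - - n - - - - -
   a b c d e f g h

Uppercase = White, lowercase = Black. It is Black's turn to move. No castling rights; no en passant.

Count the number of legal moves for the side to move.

Black to move; king on h8.
In check: yes, from the white queen on g7.
Legal moves: none.
Count: 0.

0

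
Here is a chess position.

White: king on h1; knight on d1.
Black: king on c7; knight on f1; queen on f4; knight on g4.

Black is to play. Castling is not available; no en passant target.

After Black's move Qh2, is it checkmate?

yes

After Qh2: white king on h1; in check: yes, from the black queen on h2.
King squares — g1: attacked by Qh2; g2: attacked by Qh2; h2: attacked by Nf1.
White has no legal moves → checkmate.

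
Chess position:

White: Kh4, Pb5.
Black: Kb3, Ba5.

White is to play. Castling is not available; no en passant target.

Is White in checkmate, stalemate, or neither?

neither

White to move; white king on h4.
In check: no.
Legal moves for White: Kh5, Kg5, Kg4, Kh3, Kg3, b6.
White has 6 legal moves and is not in check → neither.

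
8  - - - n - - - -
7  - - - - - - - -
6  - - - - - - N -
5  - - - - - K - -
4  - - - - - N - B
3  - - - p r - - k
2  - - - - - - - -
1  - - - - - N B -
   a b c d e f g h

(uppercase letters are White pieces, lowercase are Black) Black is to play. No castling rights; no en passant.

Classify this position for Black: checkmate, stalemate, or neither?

Black to move; black king on h3.
In check: yes, from the white knight on f4.
King squares — g2: attacked by Nf4; h2: attacked by Nf1; g3: attacked by Nf1; g4: attacked by Kf5; h4: attacked by Ng6.
Legal moves for Black: none.
In check with no legal moves → checkmate.

checkmate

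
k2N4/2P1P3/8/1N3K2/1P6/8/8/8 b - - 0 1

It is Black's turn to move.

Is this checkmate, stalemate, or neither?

stalemate

Black to move; black king on a8.
In check: no.
King squares — a7: attacked by Nb5; b7: attacked by Nd8; b8: attacked by Pc7.
Legal moves for Black: none.
Not in check and no legal moves → stalemate.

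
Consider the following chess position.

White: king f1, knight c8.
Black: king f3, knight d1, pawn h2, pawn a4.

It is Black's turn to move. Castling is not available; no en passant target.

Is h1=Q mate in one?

After h1=Q: white king on f1; in check: yes, from the black queen on h1.
King squares — e1: attacked by Qh1; g1: attacked by Qh1; e2: attacked by Kf3; f2: attacked by Nd1; g2: attacked by Qh1.
White has no legal moves → checkmate.

yes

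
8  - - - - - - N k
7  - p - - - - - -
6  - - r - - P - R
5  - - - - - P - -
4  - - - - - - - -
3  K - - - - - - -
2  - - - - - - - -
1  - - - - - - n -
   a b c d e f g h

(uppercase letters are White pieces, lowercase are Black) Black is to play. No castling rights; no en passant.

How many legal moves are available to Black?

1

Black to move; king on h8.
In check: yes, from the white rook on h6.
Legal moves: Kxg8.
Count: 1.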